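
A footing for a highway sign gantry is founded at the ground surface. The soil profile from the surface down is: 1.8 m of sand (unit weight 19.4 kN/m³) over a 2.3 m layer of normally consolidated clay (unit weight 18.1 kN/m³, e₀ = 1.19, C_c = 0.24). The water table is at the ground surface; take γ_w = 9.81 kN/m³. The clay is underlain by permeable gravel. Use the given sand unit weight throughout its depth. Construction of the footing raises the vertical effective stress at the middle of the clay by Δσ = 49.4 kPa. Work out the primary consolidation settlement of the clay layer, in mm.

Mid-depth of clay below the ground surface: z = 1.8 + 2.3/2 = 2.95 m.
Total vertical stress at mid-clay: σ_v = 19.4×1.8 + 18.1×1.15 = 55.735 kPa.
Pore pressure: u = 9.81×(2.95 − 0) = 28.94 kPa.
Initial effective stress: σ'_0 = σ_v − u = 55.735 − 28.94 = 26.795 kPa.
Final effective stress: σ'_f = σ'_0 + Δσ = 26.795 + 49.4 = 76.195 kPa.
Normally consolidated clay, so the full stress increment lies on the virgin compression line:
S_c = C_c·H/(1+e₀)·log₁₀(σ'_f/σ'_0) = 0.24×2.3/(1+1.19)×log₁₀(76.195/26.795)
    = 0.25205 × 0.45387 = 0.1144 m

S_c ≈ 114 mm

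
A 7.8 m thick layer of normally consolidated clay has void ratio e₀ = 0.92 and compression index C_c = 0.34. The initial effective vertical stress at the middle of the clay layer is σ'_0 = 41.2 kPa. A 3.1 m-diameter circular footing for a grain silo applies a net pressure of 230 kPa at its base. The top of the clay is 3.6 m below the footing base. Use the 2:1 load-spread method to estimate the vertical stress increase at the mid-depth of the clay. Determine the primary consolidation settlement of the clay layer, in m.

S_c ≈ 0.234 m

Mid-depth of clay below the footing base: z = 3.6 + 7.8/2 = 7.5 m.
Stress increase at mid-clay by the 2:1 spreading method:
Δσ ≈ qD²/(D+z)² = 230×3.1²/(3.1+7.5)² = 19.672 kPa
Final effective stress: σ'_f = σ'_0 + Δσ = 41.2 + 19.672 = 60.872 kPa.
Normally consolidated clay, so the full stress increment lies on the virgin compression line:
S_c = C_c·H/(1+e₀)·log₁₀(σ'_f/σ'_0) = 0.34×7.8/(1+0.92)×log₁₀(60.872/41.2)
    = 1.3813 × 0.16952 = 0.2342 m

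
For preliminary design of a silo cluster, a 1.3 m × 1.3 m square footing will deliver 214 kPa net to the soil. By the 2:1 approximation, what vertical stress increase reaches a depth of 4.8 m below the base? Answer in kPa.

By the 2:1 method the load spreads at 1 horizontal : 2 vertical, so at depth z the loaded area has grown by z in each plan dimension:
Δσ = qBL/((B+z)(L+z)) = 214×1.3×1.3/((1.3+4.8)(1.3+4.8)) = 9.7194 kPa

Δσ_z ≈ 9.72 kPa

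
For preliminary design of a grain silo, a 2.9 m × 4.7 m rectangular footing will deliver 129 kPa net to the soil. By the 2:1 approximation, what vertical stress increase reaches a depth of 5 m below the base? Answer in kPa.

Δσ_z ≈ 22.9 kPa

By the 2:1 method the load spreads at 1 horizontal : 2 vertical, so at depth z the loaded area has grown by z in each plan dimension:
Δσ = qBL/((B+z)(L+z)) = 129×2.9×4.7/((2.9+5)(4.7+5)) = 22.945 kPa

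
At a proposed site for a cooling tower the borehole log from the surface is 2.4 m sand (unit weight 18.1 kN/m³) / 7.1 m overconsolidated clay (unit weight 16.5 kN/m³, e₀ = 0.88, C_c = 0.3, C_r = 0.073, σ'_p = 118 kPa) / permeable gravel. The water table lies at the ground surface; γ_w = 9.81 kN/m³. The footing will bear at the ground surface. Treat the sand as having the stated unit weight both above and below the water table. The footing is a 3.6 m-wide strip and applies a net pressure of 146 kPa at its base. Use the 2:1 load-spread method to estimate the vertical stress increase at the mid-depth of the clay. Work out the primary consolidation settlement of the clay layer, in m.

S_c ≈ 0.0977 m

Mid-depth of clay below the ground surface: z = 2.4 + 7.1/2 = 5.95 m.
Total vertical stress at mid-clay: σ_v = 18.1×2.4 + 16.5×3.55 = 102.02 kPa.
Pore pressure: u = 9.81×(5.95 − 0) = 58.37 kPa.
Initial effective stress: σ'_0 = σ_v − u = 102.02 − 58.37 = 43.65 kPa.
Stress increase at mid-clay by the 2:1 spreading method:
Δσ = qB/(B+z) = 146×3.6/(3.6+5.95) = 55.037 kPa
Final effective stress: σ'_f = 43.65 + 55.037 = 98.687 kPa.
σ'_f = 98.687 ≤ σ'_p = 118 kPa, so the clay remains overconsolidated and only the recompression index applies:
S_c = C_r·H/(1+e₀)·log₁₀(σ'_f/σ'_0) = 0.073×7.1/1.88×log₁₀(98.687/43.65)
    = 0.27569 × 0.35428 = 0.09767 m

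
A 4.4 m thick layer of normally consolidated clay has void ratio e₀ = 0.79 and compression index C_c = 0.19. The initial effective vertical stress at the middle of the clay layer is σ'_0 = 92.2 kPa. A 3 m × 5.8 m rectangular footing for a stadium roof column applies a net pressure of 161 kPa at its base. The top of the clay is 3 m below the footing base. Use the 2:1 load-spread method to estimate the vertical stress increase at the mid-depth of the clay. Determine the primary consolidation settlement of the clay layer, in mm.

Mid-depth of clay below the footing base: z = 3 + 4.4/2 = 5.2 m.
Stress increase at mid-clay by the 2:1 spreading method:
Δσ = qBL/((B+z)(L+z)) = 161×3×5.8/((3+5.2)(5.8+5.2)) = 31.058 kPa
Final effective stress: σ'_f = σ'_0 + Δσ = 92.2 + 31.058 = 123.26 kPa.
Normally consolidated clay, so the full stress increment lies on the virgin compression line:
S_c = C_c·H/(1+e₀)·log₁₀(σ'_f/σ'_0) = 0.19×4.4/(1+0.79)×log₁₀(123.26/92.2)
    = 0.46704 × 0.12609 = 0.05889 m

S_c ≈ 58.9 mm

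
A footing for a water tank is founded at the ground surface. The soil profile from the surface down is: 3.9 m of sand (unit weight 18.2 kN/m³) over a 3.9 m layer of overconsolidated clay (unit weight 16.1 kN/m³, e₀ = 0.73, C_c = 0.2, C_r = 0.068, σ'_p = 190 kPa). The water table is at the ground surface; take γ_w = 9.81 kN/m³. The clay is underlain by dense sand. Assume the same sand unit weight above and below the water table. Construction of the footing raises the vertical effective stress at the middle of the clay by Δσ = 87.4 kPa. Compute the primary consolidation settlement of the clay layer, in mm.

S_c ≈ 71.9 mm

Mid-depth of clay below the ground surface: z = 3.9 + 3.9/2 = 5.85 m.
Total vertical stress at mid-clay: σ_v = 18.2×3.9 + 16.1×1.95 = 102.38 kPa.
Pore pressure: u = 9.81×(5.85 − 0) = 57.389 kPa.
Initial effective stress: σ'_0 = σ_v − u = 102.38 − 57.389 = 44.991 kPa.
Final effective stress: σ'_f = 44.991 + 87.4 = 132.39 kPa.
σ'_f = 132.39 ≤ σ'_p = 190 kPa, so the clay remains overconsolidated and only the recompression index applies:
S_c = C_r·H/(1+e₀)·log₁₀(σ'_f/σ'_0) = 0.068×3.9/1.73×log₁₀(132.39/44.991)
    = 0.15329 × 0.46873 = 0.07185 m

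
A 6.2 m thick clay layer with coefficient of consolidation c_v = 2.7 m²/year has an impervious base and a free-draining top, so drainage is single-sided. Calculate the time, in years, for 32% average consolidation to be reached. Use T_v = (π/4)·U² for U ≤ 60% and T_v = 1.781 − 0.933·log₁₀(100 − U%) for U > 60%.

Drainage path length: H_d = H = 6.2 m (single drainage).
U ≤ 60%: T_v = (π/4)·U² = (π/4)×0.32² = 0.080425.
t = T_v·H_d²/c_v = 0.080425×6.2²/2.7 = 1.145 years.

t ≈ 1.15 years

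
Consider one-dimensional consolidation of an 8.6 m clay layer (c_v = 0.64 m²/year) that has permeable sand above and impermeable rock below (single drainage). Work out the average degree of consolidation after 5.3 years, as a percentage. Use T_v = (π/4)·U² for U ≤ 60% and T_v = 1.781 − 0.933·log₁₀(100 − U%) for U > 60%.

U ≈ 24.2 %

Drainage path length: H_d = H = 8.6 m (single drainage).
T_v = c_v·t/H_d² = 0.64×5.3/8.6² = 0.045863.
T_v = 0.045863 corresponds to the U ≤ 60% branch:
U = √(4T_v/π) = 0.2416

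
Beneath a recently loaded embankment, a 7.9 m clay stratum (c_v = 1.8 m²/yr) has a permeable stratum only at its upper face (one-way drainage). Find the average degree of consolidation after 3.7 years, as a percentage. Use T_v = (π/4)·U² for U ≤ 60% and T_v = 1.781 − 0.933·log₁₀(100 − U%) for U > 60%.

U ≈ 36.9 %

Drainage path length: H_d = H = 7.9 m (single drainage).
T_v = c_v·t/H_d² = 1.8×3.7/7.9² = 0.10671.
T_v = 0.10671 corresponds to the U ≤ 60% branch:
U = √(4T_v/π) = 0.3686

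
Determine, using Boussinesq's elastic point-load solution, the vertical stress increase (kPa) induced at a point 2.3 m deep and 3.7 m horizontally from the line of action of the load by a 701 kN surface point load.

Boussinesq vertical stress below a point load on an elastic half-space:
Δσ_z = 3P/(2πz²) · [1 + (r/z)²]^(−5/2)
r/z = 3.7/2.3 = 1.6087; [1+(r/z)²]^(−5/2) = 0.041011.
Δσ_z = 3×701/(2π×2.3²) × 0.041011 = 63.271 × 0.041011 = 2.595 kPa

Δσ_z ≈ 2.59 kPa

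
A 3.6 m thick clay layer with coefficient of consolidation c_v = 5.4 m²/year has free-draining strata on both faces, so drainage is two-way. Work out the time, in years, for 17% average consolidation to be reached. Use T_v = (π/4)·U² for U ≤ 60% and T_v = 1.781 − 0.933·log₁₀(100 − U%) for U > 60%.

Drainage path length: H_d = H/2 = 1.8 m (double drainage).
U ≤ 60%: T_v = (π/4)·U² = (π/4)×0.17² = 0.022698.
t = T_v·H_d²/c_v = 0.022698×1.8²/5.4 = 0.01362 years.

t ≈ 0.0136 years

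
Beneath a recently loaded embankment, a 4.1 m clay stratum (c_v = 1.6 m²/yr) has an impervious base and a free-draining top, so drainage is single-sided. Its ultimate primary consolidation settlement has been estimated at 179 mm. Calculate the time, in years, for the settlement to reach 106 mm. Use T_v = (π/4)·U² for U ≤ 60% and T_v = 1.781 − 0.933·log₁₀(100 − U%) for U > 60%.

Drainage path length: H_d = H = 4.1 m (single drainage).
U = S(t)/S_ult = 106/179 = 0.5922.
U ≤ 60%: T_v = (π/4)·U² = (π/4)×0.59218² = 0.27542.
t = T_v·H_d²/c_v = 0.27542×4.1²/1.6 = 2.894 years.

t ≈ 2.89 years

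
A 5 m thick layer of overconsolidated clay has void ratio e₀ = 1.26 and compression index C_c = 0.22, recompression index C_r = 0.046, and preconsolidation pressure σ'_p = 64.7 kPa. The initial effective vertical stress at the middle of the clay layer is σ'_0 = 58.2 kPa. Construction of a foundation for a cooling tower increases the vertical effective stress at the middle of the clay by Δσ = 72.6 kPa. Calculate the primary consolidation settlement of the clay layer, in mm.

Final effective stress: σ'_f = 58.2 + 72.6 = 130.8 kPa.
σ'_f = 130.8 > σ'_p = 64.7 kPa, so the stress path crosses the preconsolidation pressure — recompression up to σ'_p, then virgin compression beyond:
S_c = H/(1+e₀)·[C_r·log₁₀(σ'_p/σ'_0) + C_c·log₁₀(σ'_f/σ'_p)]
    = 5/2.26 × [0.046×log₁₀(64.7/58.2) + 0.22×log₁₀(130.8/64.7)]
    = 2.2124 × [0.0021151 + 0.067255] = 0.1535 m

S_c ≈ 153 mm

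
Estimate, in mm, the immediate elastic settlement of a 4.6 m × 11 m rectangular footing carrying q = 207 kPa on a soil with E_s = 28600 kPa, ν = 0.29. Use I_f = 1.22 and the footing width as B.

Immediate (elastic) settlement: S_e = q·B·(1−ν²)/E_s · I_f.
S_e = 207 × 4.6 × (1 − 0.29²) / 28600 × 1.22
    = 207 × 4.6 × 0.9159 / 28600 × 1.22
    = 0.0372 m = 37.2 mm

S_e ≈ 37.2 mm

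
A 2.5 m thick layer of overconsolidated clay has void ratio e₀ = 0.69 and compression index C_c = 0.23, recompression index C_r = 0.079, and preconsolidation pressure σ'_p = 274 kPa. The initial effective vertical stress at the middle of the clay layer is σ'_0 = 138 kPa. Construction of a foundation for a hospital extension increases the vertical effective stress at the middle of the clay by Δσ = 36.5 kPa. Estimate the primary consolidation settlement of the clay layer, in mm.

Final effective stress: σ'_f = 138 + 36.5 = 174.5 kPa.
σ'_f = 174.5 ≤ σ'_p = 274 kPa, so the clay remains overconsolidated and only the recompression index applies:
S_c = C_r·H/(1+e₀)·log₁₀(σ'_f/σ'_0) = 0.079×2.5/1.69×log₁₀(174.5/138)
    = 0.11686 × 0.10192 = 0.01191 m

S_c ≈ 11.9 mm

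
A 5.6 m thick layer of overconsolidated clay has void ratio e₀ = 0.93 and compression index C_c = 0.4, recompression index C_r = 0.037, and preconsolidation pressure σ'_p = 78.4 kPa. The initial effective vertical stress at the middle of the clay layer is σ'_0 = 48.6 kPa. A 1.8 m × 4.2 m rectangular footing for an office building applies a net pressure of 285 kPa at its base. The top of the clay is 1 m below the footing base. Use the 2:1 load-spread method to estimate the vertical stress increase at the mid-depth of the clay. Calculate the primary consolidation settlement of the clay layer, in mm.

Mid-depth of clay below the footing base: z = 1 + 5.6/2 = 3.8 m.
Stress increase at mid-clay by the 2:1 spreading method:
Δσ = qBL/((B+z)(L+z)) = 285×1.8×4.2/((1.8+3.8)(4.2+3.8)) = 48.094 kPa
Final effective stress: σ'_f = 48.6 + 48.094 = 96.694 kPa.
σ'_f = 96.694 > σ'_p = 78.4 kPa, so the stress path crosses the preconsolidation pressure — recompression up to σ'_p, then virgin compression beyond:
S_c = H/(1+e₀)·[C_r·log₁₀(σ'_p/σ'_0) + C_c·log₁₀(σ'_f/σ'_p)]
    = 5.6/1.93 × [0.037×log₁₀(78.4/48.6) + 0.4×log₁₀(96.694/78.4)]
    = 2.9016 × [0.0076842 + 0.036433] = 0.128 m

S_c ≈ 128 mm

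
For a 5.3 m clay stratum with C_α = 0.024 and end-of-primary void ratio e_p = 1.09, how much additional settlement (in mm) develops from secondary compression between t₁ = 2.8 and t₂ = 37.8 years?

S_s ≈ 68.8 mm

Secondary compression: S_s = C_α·H/(1+e_p)·log₁₀(t₂/t₁)
S_s = 0.024×5.3/(1+1.09)×log₁₀(37.8/2.8)
    = 0.06086 × 1.13 = 0.06879 m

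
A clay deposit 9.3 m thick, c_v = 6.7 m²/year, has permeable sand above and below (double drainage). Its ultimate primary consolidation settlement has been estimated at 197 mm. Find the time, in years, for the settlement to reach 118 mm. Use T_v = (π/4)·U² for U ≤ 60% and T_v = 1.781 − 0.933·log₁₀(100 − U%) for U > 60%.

Drainage path length: H_d = H/2 = 4.65 m (double drainage).
U = S(t)/S_ult = 118/197 = 0.599.
U ≤ 60%: T_v = (π/4)·U² = (π/4)×0.59898² = 0.28179.
t = T_v·H_d²/c_v = 0.28179×4.65²/6.7 = 0.9094 years.

t ≈ 0.909 years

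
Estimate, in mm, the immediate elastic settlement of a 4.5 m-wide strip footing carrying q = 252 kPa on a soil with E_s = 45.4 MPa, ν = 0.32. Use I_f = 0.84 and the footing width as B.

S_e ≈ 18.8 mm

Immediate (elastic) settlement: S_e = q·B·(1−ν²)/E_s · I_f.
E_s = 45.4 MPa = 45400 kPa.
S_e = 252 × 4.5 × (1 − 0.32²) / 45400 × 0.84
    = 252 × 4.5 × 0.8976 / 45400 × 0.84
    = 0.01883 m = 18.83 mm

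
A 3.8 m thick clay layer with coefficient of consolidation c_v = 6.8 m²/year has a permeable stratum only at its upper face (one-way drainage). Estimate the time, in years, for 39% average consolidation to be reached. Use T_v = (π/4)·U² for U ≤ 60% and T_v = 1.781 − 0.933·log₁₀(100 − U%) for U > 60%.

Drainage path length: H_d = H = 3.8 m (single drainage).
U ≤ 60%: T_v = (π/4)·U² = (π/4)×0.39² = 0.11946.
t = T_v·H_d²/c_v = 0.11946×3.8²/6.8 = 0.2537 years.

t ≈ 0.254 years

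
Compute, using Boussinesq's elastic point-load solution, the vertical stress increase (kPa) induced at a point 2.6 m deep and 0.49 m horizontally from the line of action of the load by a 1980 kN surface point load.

Δσ_z ≈ 128 kPa

Boussinesq vertical stress below a point load on an elastic half-space:
Δσ_z = 3P/(2πz²) · [1 + (r/z)²]^(−5/2)
r/z = 0.49/2.6 = 0.18846; [1+(r/z)²]^(−5/2) = 0.91644.
Δσ_z = 3×1980/(2π×2.6²) × 0.91644 = 139.85 × 0.91644 = 128.2 kPa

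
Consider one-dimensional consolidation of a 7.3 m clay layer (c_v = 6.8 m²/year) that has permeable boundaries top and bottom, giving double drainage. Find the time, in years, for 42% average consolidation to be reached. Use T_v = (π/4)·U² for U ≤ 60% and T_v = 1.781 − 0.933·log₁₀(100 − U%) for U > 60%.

t ≈ 0.271 years

Drainage path length: H_d = H/2 = 3.65 m (double drainage).
U ≤ 60%: T_v = (π/4)·U² = (π/4)×0.42² = 0.13854.
t = T_v·H_d²/c_v = 0.13854×3.65²/6.8 = 0.2714 years.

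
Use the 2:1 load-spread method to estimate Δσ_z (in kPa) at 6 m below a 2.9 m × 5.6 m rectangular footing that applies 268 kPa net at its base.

By the 2:1 method the load spreads at 1 horizontal : 2 vertical, so at depth z the loaded area has grown by z in each plan dimension:
Δσ = qBL/((B+z)(L+z)) = 268×2.9×5.6/((2.9+6)(5.6+6)) = 42.157 kPa

Δσ_z ≈ 42.2 kPa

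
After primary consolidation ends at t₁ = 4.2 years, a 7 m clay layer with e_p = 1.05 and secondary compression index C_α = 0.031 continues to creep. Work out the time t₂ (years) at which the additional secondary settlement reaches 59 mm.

t₂ ≈ 15.2 years

S_s = C_α·H/(1+e_p)·log₁₀(t₂/t₁) ⇒ log₁₀(t₂/t₁) = S_s·(1+e_p)/(C_α·H).
log₁₀(t₂/t₁) = 0.059 × (1+1.05) / (0.031×7) = 0.5574
t₂ = t₁ × 10^0.5574 = 4.2 × 3.609 = 15.16 years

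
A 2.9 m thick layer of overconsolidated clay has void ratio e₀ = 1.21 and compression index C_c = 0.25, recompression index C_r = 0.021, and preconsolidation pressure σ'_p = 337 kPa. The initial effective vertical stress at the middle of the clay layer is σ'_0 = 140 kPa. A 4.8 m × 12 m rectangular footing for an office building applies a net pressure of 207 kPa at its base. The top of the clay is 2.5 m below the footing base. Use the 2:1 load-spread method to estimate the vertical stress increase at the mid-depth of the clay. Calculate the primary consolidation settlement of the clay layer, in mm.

Mid-depth of clay below the footing base: z = 2.5 + 2.9/2 = 3.95 m.
Stress increase at mid-clay by the 2:1 spreading method:
Δσ = qBL/((B+z)(L+z)) = 207×4.8×12/((4.8+3.95)(12+3.95)) = 85.433 kPa
Final effective stress: σ'_f = 140 + 85.433 = 225.43 kPa.
σ'_f = 225.43 ≤ σ'_p = 337 kPa, so the clay remains overconsolidated and only the recompression index applies:
S_c = C_r·H/(1+e₀)·log₁₀(σ'_f/σ'_0) = 0.021×2.9/2.21×log₁₀(225.43/140)
    = 0.027556 × 0.20688 = 0.005701 m

S_c ≈ 5.7 mm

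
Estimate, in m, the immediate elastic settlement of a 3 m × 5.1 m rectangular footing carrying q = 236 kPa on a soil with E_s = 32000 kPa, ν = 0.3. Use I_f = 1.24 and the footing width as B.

S_e ≈ 0.025 m

Immediate (elastic) settlement: S_e = q·B·(1−ν²)/E_s · I_f.
S_e = 236 × 3 × (1 − 0.3²) / 32000 × 1.24
    = 236 × 3 × 0.91 / 32000 × 1.24
    = 0.02497 m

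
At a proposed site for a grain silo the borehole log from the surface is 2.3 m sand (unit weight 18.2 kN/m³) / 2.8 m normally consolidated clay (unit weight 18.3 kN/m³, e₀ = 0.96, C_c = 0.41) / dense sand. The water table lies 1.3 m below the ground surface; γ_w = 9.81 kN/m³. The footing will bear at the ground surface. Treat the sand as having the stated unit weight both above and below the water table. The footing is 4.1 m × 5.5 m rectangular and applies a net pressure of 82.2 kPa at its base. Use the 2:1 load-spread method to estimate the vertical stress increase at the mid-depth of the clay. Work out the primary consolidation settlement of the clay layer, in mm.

Mid-depth of clay below the ground surface: z = 2.3 + 2.8/2 = 3.7 m.
Total vertical stress at mid-clay: σ_v = 18.2×2.3 + 18.3×1.4 = 67.48 kPa.
Pore pressure: u = 9.81×(3.7 − 1.3) = 23.544 kPa.
Initial effective stress: σ'_0 = σ_v − u = 67.48 − 23.544 = 43.936 kPa.
Stress increase at mid-clay by the 2:1 spreading method:
Δσ = qBL/((B+z)(L+z)) = 82.2×4.1×5.5/((4.1+3.7)(5.5+3.7)) = 25.831 kPa
Final effective stress: σ'_f = σ'_0 + Δσ = 43.936 + 25.831 = 69.767 kPa.
Normally consolidated clay, so the full stress increment lies on the virgin compression line:
S_c = C_c·H/(1+e₀)·log₁₀(σ'_f/σ'_0) = 0.41×2.8/(1+0.96)×log₁₀(69.767/43.936)
    = 0.58571 × 0.20083 = 0.1176 m

S_c ≈ 118 mm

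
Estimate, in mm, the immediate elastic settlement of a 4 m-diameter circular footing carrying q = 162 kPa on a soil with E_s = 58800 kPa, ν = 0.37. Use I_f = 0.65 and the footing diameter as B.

Immediate (elastic) settlement: S_e = q·B·(1−ν²)/E_s · I_f.
S_e = 162 × 4 × (1 − 0.37²) / 58800 × 0.65
    = 162 × 4 × 0.8631 / 58800 × 0.65
    = 0.006183 m = 6.183 mm

S_e ≈ 6.18 mm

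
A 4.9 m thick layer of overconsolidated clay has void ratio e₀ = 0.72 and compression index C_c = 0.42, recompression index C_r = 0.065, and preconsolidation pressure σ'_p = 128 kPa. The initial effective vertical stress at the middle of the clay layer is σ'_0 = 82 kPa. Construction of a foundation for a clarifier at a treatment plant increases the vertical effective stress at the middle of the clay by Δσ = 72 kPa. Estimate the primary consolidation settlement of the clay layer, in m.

Final effective stress: σ'_f = 82 + 72 = 154 kPa.
σ'_f = 154 > σ'_p = 128 kPa, so the stress path crosses the preconsolidation pressure — recompression up to σ'_p, then virgin compression beyond:
S_c = H/(1+e₀)·[C_r·log₁₀(σ'_p/σ'_0) + C_c·log₁₀(σ'_f/σ'_p)]
    = 4.9/1.72 × [0.065×log₁₀(128/82) + 0.42×log₁₀(154/128)]
    = 2.8488 × [0.012571 + 0.033731] = 0.1319 m

S_c ≈ 0.132 m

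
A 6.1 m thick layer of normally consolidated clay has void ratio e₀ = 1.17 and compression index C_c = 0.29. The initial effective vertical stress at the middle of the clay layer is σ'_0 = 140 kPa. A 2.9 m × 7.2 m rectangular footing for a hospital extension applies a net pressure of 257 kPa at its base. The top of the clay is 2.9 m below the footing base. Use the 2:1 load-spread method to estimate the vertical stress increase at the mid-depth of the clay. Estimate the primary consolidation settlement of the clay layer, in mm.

S_c ≈ 101 mm

Mid-depth of clay below the footing base: z = 2.9 + 6.1/2 = 5.95 m.
Stress increase at mid-clay by the 2:1 spreading method:
Δσ = qBL/((B+z)(L+z)) = 257×2.9×7.2/((2.9+5.95)(7.2+5.95)) = 46.11 kPa
Final effective stress: σ'_f = σ'_0 + Δσ = 140 + 46.11 = 186.11 kPa.
Normally consolidated clay, so the full stress increment lies on the virgin compression line:
S_c = C_c·H/(1+e₀)·log₁₀(σ'_f/σ'_0) = 0.29×6.1/(1+1.17)×log₁₀(186.11/140)
    = 0.81521 × 0.12364 = 0.1008 m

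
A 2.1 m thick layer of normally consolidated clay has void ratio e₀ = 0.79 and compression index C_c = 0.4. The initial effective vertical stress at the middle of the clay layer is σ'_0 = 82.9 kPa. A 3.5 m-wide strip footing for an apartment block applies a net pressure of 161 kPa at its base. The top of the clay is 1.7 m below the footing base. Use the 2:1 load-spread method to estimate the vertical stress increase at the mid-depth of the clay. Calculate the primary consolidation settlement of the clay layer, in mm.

S_c ≈ 150 mm

Mid-depth of clay below the footing base: z = 1.7 + 2.1/2 = 2.75 m.
Stress increase at mid-clay by the 2:1 spreading method:
Δσ = qB/(B+z) = 161×3.5/(3.5+2.75) = 90.16 kPa
Final effective stress: σ'_f = σ'_0 + Δσ = 82.9 + 90.16 = 173.06 kPa.
Normally consolidated clay, so the full stress increment lies on the virgin compression line:
S_c = C_c·H/(1+e₀)·log₁₀(σ'_f/σ'_0) = 0.4×2.1/(1+0.79)×log₁₀(173.06/82.9)
    = 0.46927 × 0.31964 = 0.15 m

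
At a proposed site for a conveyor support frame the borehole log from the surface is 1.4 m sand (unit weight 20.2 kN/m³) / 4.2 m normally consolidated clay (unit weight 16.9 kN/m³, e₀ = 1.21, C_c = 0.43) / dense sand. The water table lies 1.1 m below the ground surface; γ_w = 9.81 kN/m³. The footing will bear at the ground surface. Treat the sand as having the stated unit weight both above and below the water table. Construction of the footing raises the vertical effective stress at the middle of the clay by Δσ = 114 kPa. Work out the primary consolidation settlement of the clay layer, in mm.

S_c ≈ 477 mm

Mid-depth of clay below the ground surface: z = 1.4 + 4.2/2 = 3.5 m.
Total vertical stress at mid-clay: σ_v = 20.2×1.4 + 16.9×2.1 = 63.77 kPa.
Pore pressure: u = 9.81×(3.5 − 1.1) = 23.544 kPa.
Initial effective stress: σ'_0 = σ_v − u = 63.77 − 23.544 = 40.226 kPa.
Final effective stress: σ'_f = σ'_0 + Δσ = 40.226 + 114 = 154.23 kPa.
Normally consolidated clay, so the full stress increment lies on the virgin compression line:
S_c = C_c·H/(1+e₀)·log₁₀(σ'_f/σ'_0) = 0.43×4.2/(1+1.21)×log₁₀(154.23/40.226)
    = 0.81719 × 0.58366 = 0.477 m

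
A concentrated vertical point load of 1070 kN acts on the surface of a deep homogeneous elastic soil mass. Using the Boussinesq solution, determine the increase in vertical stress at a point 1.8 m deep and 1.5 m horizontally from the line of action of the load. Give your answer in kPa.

Boussinesq vertical stress below a point load on an elastic half-space:
Δσ_z = 3P/(2πz²) · [1 + (r/z)²]^(−5/2)
r/z = 1.5/1.8 = 0.83333; [1+(r/z)²]^(−5/2) = 0.26757.
Δσ_z = 3×1070/(2π×1.8²) × 0.26757 = 157.68 × 0.26757 = 42.19 kPa

Δσ_z ≈ 42.2 kPa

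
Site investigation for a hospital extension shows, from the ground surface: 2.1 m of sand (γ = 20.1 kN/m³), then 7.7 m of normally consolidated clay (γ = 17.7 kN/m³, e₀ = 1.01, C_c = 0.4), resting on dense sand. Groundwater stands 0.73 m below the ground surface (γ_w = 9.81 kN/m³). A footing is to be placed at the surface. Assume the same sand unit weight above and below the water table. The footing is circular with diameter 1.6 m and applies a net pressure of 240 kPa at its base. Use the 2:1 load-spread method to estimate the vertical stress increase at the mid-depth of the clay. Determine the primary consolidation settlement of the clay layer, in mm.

S_c ≈ 111 mm

Mid-depth of clay below the ground surface: z = 2.1 + 7.7/2 = 5.95 m.
Total vertical stress at mid-clay: σ_v = 20.1×2.1 + 17.7×3.85 = 110.36 kPa.
Pore pressure: u = 9.81×(5.95 − 0.73) = 51.208 kPa.
Initial effective stress: σ'_0 = σ_v − u = 110.36 − 51.208 = 59.152 kPa.
Stress increase at mid-clay by the 2:1 spreading method:
Δσ ≈ qD²/(D+z)² = 240×1.6²/(1.6+5.95)² = 10.778 kPa
Final effective stress: σ'_f = σ'_0 + Δσ = 59.152 + 10.778 = 69.93 kPa.
Normally consolidated clay, so the full stress increment lies on the virgin compression line:
S_c = C_c·H/(1+e₀)·log₁₀(σ'_f/σ'_0) = 0.4×7.7/(1+1.01)×log₁₀(69.93/59.152)
    = 1.5323 × 0.072694 = 0.1114 m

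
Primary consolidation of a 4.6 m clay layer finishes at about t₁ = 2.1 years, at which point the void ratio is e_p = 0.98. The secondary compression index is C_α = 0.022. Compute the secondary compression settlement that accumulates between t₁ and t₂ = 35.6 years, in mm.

S_s ≈ 62.8 mm

Secondary compression: S_s = C_α·H/(1+e_p)·log₁₀(t₂/t₁)
S_s = 0.022×4.6/(1+0.98)×log₁₀(35.6/2.1)
    = 0.05111 × 1.229 = 0.06283 m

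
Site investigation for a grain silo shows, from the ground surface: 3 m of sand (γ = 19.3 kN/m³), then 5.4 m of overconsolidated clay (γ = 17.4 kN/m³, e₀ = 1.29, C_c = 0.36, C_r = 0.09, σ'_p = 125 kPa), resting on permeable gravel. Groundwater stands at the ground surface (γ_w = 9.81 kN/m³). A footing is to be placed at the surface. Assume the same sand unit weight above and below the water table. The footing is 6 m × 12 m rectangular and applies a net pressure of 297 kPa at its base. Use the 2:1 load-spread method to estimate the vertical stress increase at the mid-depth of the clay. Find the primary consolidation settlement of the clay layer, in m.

Mid-depth of clay below the ground surface: z = 3 + 5.4/2 = 5.7 m.
Total vertical stress at mid-clay: σ_v = 19.3×3 + 17.4×2.7 = 104.88 kPa.
Pore pressure: u = 9.81×(5.7 − 0) = 55.917 kPa.
Initial effective stress: σ'_0 = σ_v − u = 104.88 − 55.917 = 48.963 kPa.
Stress increase at mid-clay by the 2:1 spreading method:
Δσ = qBL/((B+z)(L+z)) = 297×6×12/((6+5.7)(12+5.7)) = 103.26 kPa
Final effective stress: σ'_f = 48.963 + 103.26 = 152.22 kPa.
σ'_f = 152.22 > σ'_p = 125 kPa, so the stress path crosses the preconsolidation pressure — recompression up to σ'_p, then virgin compression beyond:
S_c = H/(1+e₀)·[C_r·log₁₀(σ'_p/σ'_0) + C_c·log₁₀(σ'_f/σ'_p)]
    = 5.4/2.29 × [0.09×log₁₀(125/48.963) + 0.36×log₁₀(152.22/125)]
    = 2.3581 × [0.036634 + 0.030802] = 0.159 m

S_c ≈ 0.159 m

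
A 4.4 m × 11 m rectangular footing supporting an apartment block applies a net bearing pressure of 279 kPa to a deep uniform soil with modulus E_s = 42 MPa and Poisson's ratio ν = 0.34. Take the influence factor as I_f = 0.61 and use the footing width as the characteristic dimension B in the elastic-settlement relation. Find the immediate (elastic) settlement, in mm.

Immediate (elastic) settlement: S_e = q·B·(1−ν²)/E_s · I_f.
E_s = 42 MPa = 42000 kPa.
S_e = 279 × 4.4 × (1 − 0.34²) / 42000 × 0.61
    = 279 × 4.4 × 0.8844 / 42000 × 0.61
    = 0.01577 m = 15.77 mm

S_e ≈ 15.8 mm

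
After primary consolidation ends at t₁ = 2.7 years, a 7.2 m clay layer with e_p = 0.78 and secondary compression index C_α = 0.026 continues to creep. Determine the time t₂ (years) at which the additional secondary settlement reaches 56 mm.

S_s = C_α·H/(1+e_p)·log₁₀(t₂/t₁) ⇒ log₁₀(t₂/t₁) = S_s·(1+e_p)/(C_α·H).
log₁₀(t₂/t₁) = 0.056 × (1+0.78) / (0.026×7.2) = 0.5325
t₂ = t₁ × 10^0.5325 = 2.7 × 3.408 = 9.201 years

t₂ ≈ 9.2 years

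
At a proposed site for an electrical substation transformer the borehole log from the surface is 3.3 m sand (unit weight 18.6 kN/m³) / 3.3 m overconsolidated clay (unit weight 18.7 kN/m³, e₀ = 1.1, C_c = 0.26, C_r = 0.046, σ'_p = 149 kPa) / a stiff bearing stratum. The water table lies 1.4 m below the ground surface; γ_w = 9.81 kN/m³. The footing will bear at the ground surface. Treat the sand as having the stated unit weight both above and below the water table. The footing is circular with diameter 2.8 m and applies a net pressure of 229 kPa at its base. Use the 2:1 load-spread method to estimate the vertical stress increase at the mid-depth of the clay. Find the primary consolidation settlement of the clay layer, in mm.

S_c ≈ 13.2 mm

Mid-depth of clay below the ground surface: z = 3.3 + 3.3/2 = 4.95 m.
Total vertical stress at mid-clay: σ_v = 18.6×3.3 + 18.7×1.65 = 92.235 kPa.
Pore pressure: u = 9.81×(4.95 − 1.4) = 34.825 kPa.
Initial effective stress: σ'_0 = σ_v − u = 92.235 − 34.825 = 57.41 kPa.
Stress increase at mid-clay by the 2:1 spreading method:
Δσ ≈ qD²/(D+z)² = 229×2.8²/(2.8+4.95)² = 29.892 kPa
Final effective stress: σ'_f = 57.41 + 29.892 = 87.302 kPa.
σ'_f = 87.302 ≤ σ'_p = 149 kPa, so the clay remains overconsolidated and only the recompression index applies:
S_c = C_r·H/(1+e₀)·log₁₀(σ'_f/σ'_0) = 0.046×3.3/2.1×log₁₀(87.302/57.41)
    = 0.072284 × 0.18204 = 0.01316 m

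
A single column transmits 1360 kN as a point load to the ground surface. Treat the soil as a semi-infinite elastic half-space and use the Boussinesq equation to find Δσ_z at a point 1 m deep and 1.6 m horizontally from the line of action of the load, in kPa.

Δσ_z ≈ 27.2 kPa

Boussinesq vertical stress below a point load on an elastic half-space:
Δσ_z = 3P/(2πz²) · [1 + (r/z)²]^(−5/2)
r/z = 1.6/1 = 1.6; [1+(r/z)²]^(−5/2) = 0.041819.
Δσ_z = 3×1360/(2π×1²) × 0.041819 = 649.35 × 0.041819 = 27.16 kPa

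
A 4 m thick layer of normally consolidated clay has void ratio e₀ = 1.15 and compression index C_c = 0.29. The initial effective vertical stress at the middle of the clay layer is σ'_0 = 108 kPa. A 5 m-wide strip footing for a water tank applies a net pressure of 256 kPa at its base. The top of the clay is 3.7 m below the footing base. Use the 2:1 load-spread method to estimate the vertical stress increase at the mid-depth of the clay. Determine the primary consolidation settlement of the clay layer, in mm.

S_c ≈ 175 mm

Mid-depth of clay below the footing base: z = 3.7 + 4/2 = 5.7 m.
Stress increase at mid-clay by the 2:1 spreading method:
Δσ = qB/(B+z) = 256×5/(5+5.7) = 119.63 kPa
Final effective stress: σ'_f = σ'_0 + Δσ = 108 + 119.63 = 227.63 kPa.
Normally consolidated clay, so the full stress increment lies on the virgin compression line:
S_c = C_c·H/(1+e₀)·log₁₀(σ'_f/σ'_0) = 0.29×4/(1+1.15)×log₁₀(227.63/108)
    = 0.53953 × 0.32381 = 0.1747 m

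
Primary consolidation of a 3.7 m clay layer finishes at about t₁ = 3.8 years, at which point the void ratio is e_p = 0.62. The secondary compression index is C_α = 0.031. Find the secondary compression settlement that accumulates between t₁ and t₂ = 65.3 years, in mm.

Secondary compression: S_s = C_α·H/(1+e_p)·log₁₀(t₂/t₁)
S_s = 0.031×3.7/(1+0.62)×log₁₀(65.3/3.8)
    = 0.0708 × 1.235 = 0.08745 m

S_s ≈ 87.5 mm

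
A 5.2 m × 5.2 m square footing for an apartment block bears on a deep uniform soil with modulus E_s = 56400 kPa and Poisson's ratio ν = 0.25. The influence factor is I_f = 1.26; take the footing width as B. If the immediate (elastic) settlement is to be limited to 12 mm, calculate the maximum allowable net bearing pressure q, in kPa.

q ≈ 110 kPa

S_e = q·B·(1−ν²)/E_s · I_f  ⇒  q = S_e·E_s / (B·(1−ν²)·I_f).
q = 0.012 × 56400 / (5.2 × 0.9375 × 1.26) = 110.2 kPa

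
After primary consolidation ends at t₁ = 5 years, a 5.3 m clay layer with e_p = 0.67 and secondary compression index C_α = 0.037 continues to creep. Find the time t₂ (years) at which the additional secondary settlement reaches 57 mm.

t₂ ≈ 15.3 years

S_s = C_α·H/(1+e_p)·log₁₀(t₂/t₁) ⇒ log₁₀(t₂/t₁) = S_s·(1+e_p)/(C_α·H).
log₁₀(t₂/t₁) = 0.057 × (1+0.67) / (0.037×5.3) = 0.4854
t₂ = t₁ × 10^0.4854 = 5 × 3.058 = 15.29 years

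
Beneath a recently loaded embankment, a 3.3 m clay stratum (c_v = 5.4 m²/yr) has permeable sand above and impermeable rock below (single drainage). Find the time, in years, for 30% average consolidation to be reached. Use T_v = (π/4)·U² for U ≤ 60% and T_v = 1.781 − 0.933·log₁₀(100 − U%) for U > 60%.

Drainage path length: H_d = H = 3.3 m (single drainage).
U ≤ 60%: T_v = (π/4)·U² = (π/4)×0.3² = 0.070686.
t = T_v·H_d²/c_v = 0.070686×3.3²/5.4 = 0.1426 years.

t ≈ 0.143 years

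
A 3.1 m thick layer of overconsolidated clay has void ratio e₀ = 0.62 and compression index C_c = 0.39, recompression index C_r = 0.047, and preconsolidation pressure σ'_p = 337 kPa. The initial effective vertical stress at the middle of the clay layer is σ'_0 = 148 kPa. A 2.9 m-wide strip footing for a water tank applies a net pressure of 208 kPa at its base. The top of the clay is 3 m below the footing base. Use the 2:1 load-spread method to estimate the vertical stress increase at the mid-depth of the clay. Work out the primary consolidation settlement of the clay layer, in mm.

Mid-depth of clay below the footing base: z = 3 + 3.1/2 = 4.55 m.
Stress increase at mid-clay by the 2:1 spreading method:
Δσ = qB/(B+z) = 208×2.9/(2.9+4.55) = 80.966 kPa
Final effective stress: σ'_f = 148 + 80.966 = 228.97 kPa.
σ'_f = 228.97 ≤ σ'_p = 337 kPa, so the clay remains overconsolidated and only the recompression index applies:
S_c = C_r·H/(1+e₀)·log₁₀(σ'_f/σ'_0) = 0.047×3.1/1.62×log₁₀(228.97/148)
    = 0.089939 × 0.18952 = 0.01705 m

S_c ≈ 17 mm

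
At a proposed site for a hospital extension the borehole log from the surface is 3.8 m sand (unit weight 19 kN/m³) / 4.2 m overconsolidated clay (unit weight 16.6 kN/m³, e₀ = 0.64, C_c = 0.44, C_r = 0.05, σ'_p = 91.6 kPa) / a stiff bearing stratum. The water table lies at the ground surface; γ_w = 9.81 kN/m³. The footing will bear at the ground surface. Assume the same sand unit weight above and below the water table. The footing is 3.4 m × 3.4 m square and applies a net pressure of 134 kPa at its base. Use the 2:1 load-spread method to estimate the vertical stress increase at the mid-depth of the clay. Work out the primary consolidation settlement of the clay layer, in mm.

Mid-depth of clay below the ground surface: z = 3.8 + 4.2/2 = 5.9 m.
Total vertical stress at mid-clay: σ_v = 19×3.8 + 16.6×2.1 = 107.06 kPa.
Pore pressure: u = 9.81×(5.9 − 0) = 57.879 kPa.
Initial effective stress: σ'_0 = σ_v − u = 107.06 − 57.879 = 49.181 kPa.
Stress increase at mid-clay by the 2:1 spreading method:
Δσ = qBL/((B+z)(L+z)) = 134×3.4×3.4/((3.4+5.9)(3.4+5.9)) = 17.91 kPa
Final effective stress: σ'_f = 49.181 + 17.91 = 67.091 kPa.
σ'_f = 67.091 ≤ σ'_p = 91.6 kPa, so the clay remains overconsolidated and only the recompression index applies:
S_c = C_r·H/(1+e₀)·log₁₀(σ'_f/σ'_0) = 0.05×4.2/1.64×log₁₀(67.091/49.181)
    = 0.12805 × 0.13487 = 0.01727 m

S_c ≈ 17.3 mm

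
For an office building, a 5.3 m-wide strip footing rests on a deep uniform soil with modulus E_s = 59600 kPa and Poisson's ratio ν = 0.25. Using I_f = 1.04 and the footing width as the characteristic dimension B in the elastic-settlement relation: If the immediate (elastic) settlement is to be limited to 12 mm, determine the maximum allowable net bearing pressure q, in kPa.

S_e = q·B·(1−ν²)/E_s · I_f  ⇒  q = S_e·E_s / (B·(1−ν²)·I_f).
q = 0.012 × 59600 / (5.3 × 0.9375 × 1.04) = 138.4 kPa

q ≈ 138 kPa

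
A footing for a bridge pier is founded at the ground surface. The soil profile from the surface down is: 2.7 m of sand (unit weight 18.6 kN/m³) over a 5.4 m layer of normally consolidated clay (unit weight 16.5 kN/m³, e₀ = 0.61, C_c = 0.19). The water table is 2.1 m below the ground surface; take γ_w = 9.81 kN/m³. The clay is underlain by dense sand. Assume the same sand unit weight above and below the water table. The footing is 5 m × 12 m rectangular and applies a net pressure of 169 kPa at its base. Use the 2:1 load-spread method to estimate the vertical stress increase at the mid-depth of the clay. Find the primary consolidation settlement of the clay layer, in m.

S_c ≈ 0.177 m

Mid-depth of clay below the ground surface: z = 2.7 + 5.4/2 = 5.4 m.
Total vertical stress at mid-clay: σ_v = 18.6×2.7 + 16.5×2.7 = 94.77 kPa.
Pore pressure: u = 9.81×(5.4 − 2.1) = 32.373 kPa.
Initial effective stress: σ'_0 = σ_v − u = 94.77 − 32.373 = 62.397 kPa.
Stress increase at mid-clay by the 2:1 spreading method:
Δσ = qBL/((B+z)(L+z)) = 169×5×12/((5+5.4)(12+5.4)) = 56.034 kPa
Final effective stress: σ'_f = σ'_0 + Δσ = 62.397 + 56.034 = 118.43 kPa.
Normally consolidated clay, so the full stress increment lies on the virgin compression line:
S_c = C_c·H/(1+e₀)·log₁₀(σ'_f/σ'_0) = 0.19×5.4/(1+0.61)×log₁₀(118.43/62.397)
    = 0.63727 × 0.2783 = 0.1774 m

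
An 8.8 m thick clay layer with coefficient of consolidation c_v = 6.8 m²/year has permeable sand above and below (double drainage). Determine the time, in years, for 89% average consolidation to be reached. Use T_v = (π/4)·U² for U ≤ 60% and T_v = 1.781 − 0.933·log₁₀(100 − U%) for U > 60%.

Drainage path length: H_d = H/2 = 4.4 m (double drainage).
U > 60%: T_v = 1.781 − 0.933·log₁₀(100 − 89) = 0.80938.
t = T_v·H_d²/c_v = 0.80938×4.4²/6.8 = 2.304 years.

t ≈ 2.3 years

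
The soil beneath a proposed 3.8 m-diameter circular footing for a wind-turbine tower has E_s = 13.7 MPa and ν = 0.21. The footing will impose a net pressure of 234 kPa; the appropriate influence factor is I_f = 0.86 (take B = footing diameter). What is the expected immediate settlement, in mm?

Immediate (elastic) settlement: S_e = q·B·(1−ν²)/E_s · I_f.
E_s = 13.7 MPa = 13700 kPa.
S_e = 234 × 3.8 × (1 − 0.21²) / 13700 × 0.86
    = 234 × 3.8 × 0.9559 / 13700 × 0.86
    = 0.05336 m = 53.36 mm

S_e ≈ 53.4 mm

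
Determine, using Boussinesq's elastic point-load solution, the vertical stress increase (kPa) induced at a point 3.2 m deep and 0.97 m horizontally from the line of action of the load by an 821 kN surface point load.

Boussinesq vertical stress below a point load on an elastic half-space:
Δσ_z = 3P/(2πz²) · [1 + (r/z)²]^(−5/2)
r/z = 0.97/3.2 = 0.30312; [1+(r/z)²]^(−5/2) = 0.80271.
Δσ_z = 3×821/(2π×3.2²) × 0.80271 = 38.281 × 0.80271 = 30.73 kPa

Δσ_z ≈ 30.7 kPa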